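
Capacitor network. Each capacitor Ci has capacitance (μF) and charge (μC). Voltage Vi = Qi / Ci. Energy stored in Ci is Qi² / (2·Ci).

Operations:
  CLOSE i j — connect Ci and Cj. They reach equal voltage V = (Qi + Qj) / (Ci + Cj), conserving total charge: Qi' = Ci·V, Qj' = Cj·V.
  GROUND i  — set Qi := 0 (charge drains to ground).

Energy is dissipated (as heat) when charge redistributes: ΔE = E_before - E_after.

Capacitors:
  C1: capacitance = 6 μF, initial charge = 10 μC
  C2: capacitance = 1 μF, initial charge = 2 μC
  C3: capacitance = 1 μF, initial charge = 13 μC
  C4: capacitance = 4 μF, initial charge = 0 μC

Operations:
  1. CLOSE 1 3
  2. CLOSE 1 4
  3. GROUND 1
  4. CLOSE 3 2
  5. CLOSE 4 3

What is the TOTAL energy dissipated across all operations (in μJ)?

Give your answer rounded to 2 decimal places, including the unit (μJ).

Answer: 80.26 μJ

Derivation:
Initial: C1(6μF, Q=10μC, V=1.67V), C2(1μF, Q=2μC, V=2.00V), C3(1μF, Q=13μC, V=13.00V), C4(4μF, Q=0μC, V=0.00V)
Op 1: CLOSE 1-3: Q_total=23.00, C_total=7.00, V=3.29; Q1=19.71, Q3=3.29; dissipated=55.048
Op 2: CLOSE 1-4: Q_total=19.71, C_total=10.00, V=1.97; Q1=11.83, Q4=7.89; dissipated=12.955
Op 3: GROUND 1: Q1=0; energy lost=11.660
Op 4: CLOSE 3-2: Q_total=5.29, C_total=2.00, V=2.64; Q3=2.64, Q2=2.64; dissipated=0.413
Op 5: CLOSE 4-3: Q_total=10.53, C_total=5.00, V=2.11; Q4=8.42, Q3=2.11; dissipated=0.180
Total dissipated: 80.256 μJ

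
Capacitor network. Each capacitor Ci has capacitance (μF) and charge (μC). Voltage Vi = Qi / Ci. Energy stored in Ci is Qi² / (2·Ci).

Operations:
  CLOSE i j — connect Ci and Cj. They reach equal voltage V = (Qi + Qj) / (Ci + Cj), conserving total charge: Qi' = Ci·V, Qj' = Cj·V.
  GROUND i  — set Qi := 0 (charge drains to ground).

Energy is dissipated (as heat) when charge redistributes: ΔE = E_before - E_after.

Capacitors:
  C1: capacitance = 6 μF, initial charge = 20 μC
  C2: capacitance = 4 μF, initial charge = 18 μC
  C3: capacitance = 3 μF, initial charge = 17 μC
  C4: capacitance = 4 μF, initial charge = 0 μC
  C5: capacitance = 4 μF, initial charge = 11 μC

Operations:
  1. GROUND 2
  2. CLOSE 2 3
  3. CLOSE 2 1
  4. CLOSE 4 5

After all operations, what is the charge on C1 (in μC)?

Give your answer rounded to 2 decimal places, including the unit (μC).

Initial: C1(6μF, Q=20μC, V=3.33V), C2(4μF, Q=18μC, V=4.50V), C3(3μF, Q=17μC, V=5.67V), C4(4μF, Q=0μC, V=0.00V), C5(4μF, Q=11μC, V=2.75V)
Op 1: GROUND 2: Q2=0; energy lost=40.500
Op 2: CLOSE 2-3: Q_total=17.00, C_total=7.00, V=2.43; Q2=9.71, Q3=7.29; dissipated=27.524
Op 3: CLOSE 2-1: Q_total=29.71, C_total=10.00, V=2.97; Q2=11.89, Q1=17.83; dissipated=0.982
Op 4: CLOSE 4-5: Q_total=11.00, C_total=8.00, V=1.38; Q4=5.50, Q5=5.50; dissipated=7.562
Final charges: Q1=17.83, Q2=11.89, Q3=7.29, Q4=5.50, Q5=5.50

Answer: 17.83 μC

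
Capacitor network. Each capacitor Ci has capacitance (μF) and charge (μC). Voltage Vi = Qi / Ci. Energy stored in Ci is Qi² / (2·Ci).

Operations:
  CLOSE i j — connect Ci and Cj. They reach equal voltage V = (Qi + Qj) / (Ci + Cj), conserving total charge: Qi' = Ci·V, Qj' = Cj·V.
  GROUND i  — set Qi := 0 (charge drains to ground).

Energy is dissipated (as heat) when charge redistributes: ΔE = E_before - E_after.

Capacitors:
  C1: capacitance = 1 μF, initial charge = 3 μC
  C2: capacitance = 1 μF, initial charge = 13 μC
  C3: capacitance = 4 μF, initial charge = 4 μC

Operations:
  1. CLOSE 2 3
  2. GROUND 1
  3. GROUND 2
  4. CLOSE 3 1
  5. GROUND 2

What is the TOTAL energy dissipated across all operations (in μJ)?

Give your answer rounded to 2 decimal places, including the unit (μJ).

Answer: 72.50 μJ

Derivation:
Initial: C1(1μF, Q=3μC, V=3.00V), C2(1μF, Q=13μC, V=13.00V), C3(4μF, Q=4μC, V=1.00V)
Op 1: CLOSE 2-3: Q_total=17.00, C_total=5.00, V=3.40; Q2=3.40, Q3=13.60; dissipated=57.600
Op 2: GROUND 1: Q1=0; energy lost=4.500
Op 3: GROUND 2: Q2=0; energy lost=5.780
Op 4: CLOSE 3-1: Q_total=13.60, C_total=5.00, V=2.72; Q3=10.88, Q1=2.72; dissipated=4.624
Op 5: GROUND 2: Q2=0; energy lost=0.000
Total dissipated: 72.504 μJ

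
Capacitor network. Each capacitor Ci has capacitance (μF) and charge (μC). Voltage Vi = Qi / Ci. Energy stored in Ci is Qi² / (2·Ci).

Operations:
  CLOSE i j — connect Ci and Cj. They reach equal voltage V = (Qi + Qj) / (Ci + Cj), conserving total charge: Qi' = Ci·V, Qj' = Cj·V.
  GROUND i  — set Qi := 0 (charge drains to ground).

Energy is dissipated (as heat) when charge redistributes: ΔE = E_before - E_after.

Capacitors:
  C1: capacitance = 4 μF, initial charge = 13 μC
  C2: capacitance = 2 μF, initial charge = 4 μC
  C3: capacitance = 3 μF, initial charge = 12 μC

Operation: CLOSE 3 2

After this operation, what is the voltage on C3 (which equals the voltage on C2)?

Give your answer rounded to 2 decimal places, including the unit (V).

Initial: C1(4μF, Q=13μC, V=3.25V), C2(2μF, Q=4μC, V=2.00V), C3(3μF, Q=12μC, V=4.00V)
Op 1: CLOSE 3-2: Q_total=16.00, C_total=5.00, V=3.20; Q3=9.60, Q2=6.40; dissipated=2.400

Answer: 3.20 V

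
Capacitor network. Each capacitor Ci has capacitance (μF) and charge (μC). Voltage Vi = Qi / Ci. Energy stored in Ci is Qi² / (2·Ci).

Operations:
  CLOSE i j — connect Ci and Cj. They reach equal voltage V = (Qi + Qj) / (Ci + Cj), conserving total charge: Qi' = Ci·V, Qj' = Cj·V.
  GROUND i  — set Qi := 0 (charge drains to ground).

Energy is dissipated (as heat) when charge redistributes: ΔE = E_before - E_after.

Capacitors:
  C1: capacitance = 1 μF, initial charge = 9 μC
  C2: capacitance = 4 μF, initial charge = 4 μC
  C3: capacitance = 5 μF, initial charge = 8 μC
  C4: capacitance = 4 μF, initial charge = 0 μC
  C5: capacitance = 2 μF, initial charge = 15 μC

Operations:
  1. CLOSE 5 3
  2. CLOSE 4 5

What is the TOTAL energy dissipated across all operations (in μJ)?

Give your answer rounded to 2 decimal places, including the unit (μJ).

Initial: C1(1μF, Q=9μC, V=9.00V), C2(4μF, Q=4μC, V=1.00V), C3(5μF, Q=8μC, V=1.60V), C4(4μF, Q=0μC, V=0.00V), C5(2μF, Q=15μC, V=7.50V)
Op 1: CLOSE 5-3: Q_total=23.00, C_total=7.00, V=3.29; Q5=6.57, Q3=16.43; dissipated=24.864
Op 2: CLOSE 4-5: Q_total=6.57, C_total=6.00, V=1.10; Q4=4.38, Q5=2.19; dissipated=7.197
Total dissipated: 32.062 μJ

Answer: 32.06 μJ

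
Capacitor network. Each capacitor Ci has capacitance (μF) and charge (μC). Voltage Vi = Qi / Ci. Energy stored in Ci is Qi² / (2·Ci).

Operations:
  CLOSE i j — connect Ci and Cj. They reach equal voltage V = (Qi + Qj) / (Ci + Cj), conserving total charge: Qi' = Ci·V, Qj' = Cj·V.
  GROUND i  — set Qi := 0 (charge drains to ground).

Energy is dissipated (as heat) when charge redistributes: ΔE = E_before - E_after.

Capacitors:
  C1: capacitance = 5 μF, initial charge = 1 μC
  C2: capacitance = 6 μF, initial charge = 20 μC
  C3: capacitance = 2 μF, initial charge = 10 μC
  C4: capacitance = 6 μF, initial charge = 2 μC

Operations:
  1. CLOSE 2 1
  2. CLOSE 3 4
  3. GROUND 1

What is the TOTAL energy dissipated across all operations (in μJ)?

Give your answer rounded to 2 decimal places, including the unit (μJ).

Answer: 38.83 μJ

Derivation:
Initial: C1(5μF, Q=1μC, V=0.20V), C2(6μF, Q=20μC, V=3.33V), C3(2μF, Q=10μC, V=5.00V), C4(6μF, Q=2μC, V=0.33V)
Op 1: CLOSE 2-1: Q_total=21.00, C_total=11.00, V=1.91; Q2=11.45, Q1=9.55; dissipated=13.388
Op 2: CLOSE 3-4: Q_total=12.00, C_total=8.00, V=1.50; Q3=3.00, Q4=9.00; dissipated=16.333
Op 3: GROUND 1: Q1=0; energy lost=9.112
Total dissipated: 38.833 μJ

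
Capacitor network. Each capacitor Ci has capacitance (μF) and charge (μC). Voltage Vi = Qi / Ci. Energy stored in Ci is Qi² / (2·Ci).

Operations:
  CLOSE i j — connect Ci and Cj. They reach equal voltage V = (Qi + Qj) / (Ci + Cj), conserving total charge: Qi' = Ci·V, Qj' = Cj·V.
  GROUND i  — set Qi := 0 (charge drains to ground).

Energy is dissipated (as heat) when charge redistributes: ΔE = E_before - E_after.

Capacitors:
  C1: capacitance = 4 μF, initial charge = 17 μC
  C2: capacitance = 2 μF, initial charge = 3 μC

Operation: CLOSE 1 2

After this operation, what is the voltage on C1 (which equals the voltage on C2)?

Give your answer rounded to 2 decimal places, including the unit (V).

Answer: 3.33 V

Derivation:
Initial: C1(4μF, Q=17μC, V=4.25V), C2(2μF, Q=3μC, V=1.50V)
Op 1: CLOSE 1-2: Q_total=20.00, C_total=6.00, V=3.33; Q1=13.33, Q2=6.67; dissipated=5.042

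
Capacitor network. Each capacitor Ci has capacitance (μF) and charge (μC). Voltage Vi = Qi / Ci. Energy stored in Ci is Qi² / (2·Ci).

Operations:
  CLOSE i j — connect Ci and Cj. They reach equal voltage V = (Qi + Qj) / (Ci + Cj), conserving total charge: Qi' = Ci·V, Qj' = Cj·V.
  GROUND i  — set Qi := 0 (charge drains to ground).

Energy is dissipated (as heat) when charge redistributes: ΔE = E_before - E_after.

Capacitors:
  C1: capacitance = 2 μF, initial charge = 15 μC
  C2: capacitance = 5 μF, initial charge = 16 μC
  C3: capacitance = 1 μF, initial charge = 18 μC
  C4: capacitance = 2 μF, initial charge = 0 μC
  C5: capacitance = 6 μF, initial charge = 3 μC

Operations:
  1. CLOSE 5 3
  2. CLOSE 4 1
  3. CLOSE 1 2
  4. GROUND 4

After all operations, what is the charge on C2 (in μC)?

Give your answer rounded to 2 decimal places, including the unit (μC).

Initial: C1(2μF, Q=15μC, V=7.50V), C2(5μF, Q=16μC, V=3.20V), C3(1μF, Q=18μC, V=18.00V), C4(2μF, Q=0μC, V=0.00V), C5(6μF, Q=3μC, V=0.50V)
Op 1: CLOSE 5-3: Q_total=21.00, C_total=7.00, V=3.00; Q5=18.00, Q3=3.00; dissipated=131.250
Op 2: CLOSE 4-1: Q_total=15.00, C_total=4.00, V=3.75; Q4=7.50, Q1=7.50; dissipated=28.125
Op 3: CLOSE 1-2: Q_total=23.50, C_total=7.00, V=3.36; Q1=6.71, Q2=16.79; dissipated=0.216
Op 4: GROUND 4: Q4=0; energy lost=14.062
Final charges: Q1=6.71, Q2=16.79, Q3=3.00, Q4=0.00, Q5=18.00

Answer: 16.79 μC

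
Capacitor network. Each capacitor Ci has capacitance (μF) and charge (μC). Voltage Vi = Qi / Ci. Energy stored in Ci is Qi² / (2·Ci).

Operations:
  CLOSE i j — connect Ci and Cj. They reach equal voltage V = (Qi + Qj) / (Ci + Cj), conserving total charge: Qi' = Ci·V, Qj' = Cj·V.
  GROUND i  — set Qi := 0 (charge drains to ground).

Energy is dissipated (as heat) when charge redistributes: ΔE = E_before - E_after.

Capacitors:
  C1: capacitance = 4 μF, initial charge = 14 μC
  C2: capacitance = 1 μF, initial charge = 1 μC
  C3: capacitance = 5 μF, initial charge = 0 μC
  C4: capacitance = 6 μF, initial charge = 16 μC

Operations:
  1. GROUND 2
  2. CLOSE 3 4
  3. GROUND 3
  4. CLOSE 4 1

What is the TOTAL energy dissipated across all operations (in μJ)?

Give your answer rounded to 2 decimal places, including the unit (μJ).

Answer: 20.51 μJ

Derivation:
Initial: C1(4μF, Q=14μC, V=3.50V), C2(1μF, Q=1μC, V=1.00V), C3(5μF, Q=0μC, V=0.00V), C4(6μF, Q=16μC, V=2.67V)
Op 1: GROUND 2: Q2=0; energy lost=0.500
Op 2: CLOSE 3-4: Q_total=16.00, C_total=11.00, V=1.45; Q3=7.27, Q4=8.73; dissipated=9.697
Op 3: GROUND 3: Q3=0; energy lost=5.289
Op 4: CLOSE 4-1: Q_total=22.73, C_total=10.00, V=2.27; Q4=13.64, Q1=9.09; dissipated=5.021
Total dissipated: 20.507 μJ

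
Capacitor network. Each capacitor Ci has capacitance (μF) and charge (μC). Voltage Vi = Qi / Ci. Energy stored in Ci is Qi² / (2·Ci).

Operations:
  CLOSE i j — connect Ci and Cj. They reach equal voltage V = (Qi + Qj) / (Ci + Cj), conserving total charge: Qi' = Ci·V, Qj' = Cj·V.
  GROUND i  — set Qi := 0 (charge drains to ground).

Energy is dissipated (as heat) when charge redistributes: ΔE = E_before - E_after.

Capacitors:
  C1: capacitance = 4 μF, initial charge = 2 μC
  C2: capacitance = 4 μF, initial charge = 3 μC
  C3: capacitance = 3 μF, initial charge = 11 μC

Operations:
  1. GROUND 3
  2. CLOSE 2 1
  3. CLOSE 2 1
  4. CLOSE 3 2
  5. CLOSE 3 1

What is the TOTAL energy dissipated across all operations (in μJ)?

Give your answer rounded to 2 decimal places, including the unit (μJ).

Initial: C1(4μF, Q=2μC, V=0.50V), C2(4μF, Q=3μC, V=0.75V), C3(3μF, Q=11μC, V=3.67V)
Op 1: GROUND 3: Q3=0; energy lost=20.167
Op 2: CLOSE 2-1: Q_total=5.00, C_total=8.00, V=0.62; Q2=2.50, Q1=2.50; dissipated=0.062
Op 3: CLOSE 2-1: Q_total=5.00, C_total=8.00, V=0.62; Q2=2.50, Q1=2.50; dissipated=0.000
Op 4: CLOSE 3-2: Q_total=2.50, C_total=7.00, V=0.36; Q3=1.07, Q2=1.43; dissipated=0.335
Op 5: CLOSE 3-1: Q_total=3.57, C_total=7.00, V=0.51; Q3=1.53, Q1=2.04; dissipated=0.061
Total dissipated: 20.625 μJ

Answer: 20.63 μJ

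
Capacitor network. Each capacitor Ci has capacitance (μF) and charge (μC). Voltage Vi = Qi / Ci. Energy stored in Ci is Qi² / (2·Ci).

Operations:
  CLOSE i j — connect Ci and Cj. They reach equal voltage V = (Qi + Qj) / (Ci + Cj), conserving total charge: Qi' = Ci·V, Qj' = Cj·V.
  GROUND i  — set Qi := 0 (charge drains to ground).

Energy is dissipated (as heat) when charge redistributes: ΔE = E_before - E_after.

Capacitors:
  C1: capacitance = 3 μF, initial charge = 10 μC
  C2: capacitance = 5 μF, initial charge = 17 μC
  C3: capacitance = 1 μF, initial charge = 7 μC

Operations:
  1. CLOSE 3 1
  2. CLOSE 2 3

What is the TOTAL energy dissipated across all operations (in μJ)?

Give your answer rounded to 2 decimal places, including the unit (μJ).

Answer: 5.34 μJ

Derivation:
Initial: C1(3μF, Q=10μC, V=3.33V), C2(5μF, Q=17μC, V=3.40V), C3(1μF, Q=7μC, V=7.00V)
Op 1: CLOSE 3-1: Q_total=17.00, C_total=4.00, V=4.25; Q3=4.25, Q1=12.75; dissipated=5.042
Op 2: CLOSE 2-3: Q_total=21.25, C_total=6.00, V=3.54; Q2=17.71, Q3=3.54; dissipated=0.301
Total dissipated: 5.343 μJ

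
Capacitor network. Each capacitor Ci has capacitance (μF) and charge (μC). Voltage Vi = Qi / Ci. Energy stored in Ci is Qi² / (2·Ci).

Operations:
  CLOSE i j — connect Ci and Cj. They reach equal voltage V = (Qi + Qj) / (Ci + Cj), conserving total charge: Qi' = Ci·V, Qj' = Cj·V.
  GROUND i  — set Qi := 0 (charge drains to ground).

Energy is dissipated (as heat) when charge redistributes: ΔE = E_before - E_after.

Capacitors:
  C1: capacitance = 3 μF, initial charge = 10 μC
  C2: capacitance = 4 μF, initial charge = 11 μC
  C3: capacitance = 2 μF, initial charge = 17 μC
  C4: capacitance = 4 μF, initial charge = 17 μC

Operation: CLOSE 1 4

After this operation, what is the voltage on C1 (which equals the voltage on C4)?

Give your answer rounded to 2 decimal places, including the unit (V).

Answer: 3.86 V

Derivation:
Initial: C1(3μF, Q=10μC, V=3.33V), C2(4μF, Q=11μC, V=2.75V), C3(2μF, Q=17μC, V=8.50V), C4(4μF, Q=17μC, V=4.25V)
Op 1: CLOSE 1-4: Q_total=27.00, C_total=7.00, V=3.86; Q1=11.57, Q4=15.43; dissipated=0.720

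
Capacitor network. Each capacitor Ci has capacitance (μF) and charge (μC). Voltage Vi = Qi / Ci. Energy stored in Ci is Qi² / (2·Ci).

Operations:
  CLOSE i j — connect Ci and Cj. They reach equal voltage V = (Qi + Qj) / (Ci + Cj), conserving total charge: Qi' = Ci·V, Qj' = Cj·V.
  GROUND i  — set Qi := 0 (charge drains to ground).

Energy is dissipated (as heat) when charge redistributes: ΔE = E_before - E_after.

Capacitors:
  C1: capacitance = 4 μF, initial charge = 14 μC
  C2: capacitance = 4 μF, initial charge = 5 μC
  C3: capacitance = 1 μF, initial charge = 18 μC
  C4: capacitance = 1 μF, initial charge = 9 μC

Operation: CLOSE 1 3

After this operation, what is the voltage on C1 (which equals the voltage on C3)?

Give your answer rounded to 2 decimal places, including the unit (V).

Initial: C1(4μF, Q=14μC, V=3.50V), C2(4μF, Q=5μC, V=1.25V), C3(1μF, Q=18μC, V=18.00V), C4(1μF, Q=9μC, V=9.00V)
Op 1: CLOSE 1-3: Q_total=32.00, C_total=5.00, V=6.40; Q1=25.60, Q3=6.40; dissipated=84.100

Answer: 6.40 V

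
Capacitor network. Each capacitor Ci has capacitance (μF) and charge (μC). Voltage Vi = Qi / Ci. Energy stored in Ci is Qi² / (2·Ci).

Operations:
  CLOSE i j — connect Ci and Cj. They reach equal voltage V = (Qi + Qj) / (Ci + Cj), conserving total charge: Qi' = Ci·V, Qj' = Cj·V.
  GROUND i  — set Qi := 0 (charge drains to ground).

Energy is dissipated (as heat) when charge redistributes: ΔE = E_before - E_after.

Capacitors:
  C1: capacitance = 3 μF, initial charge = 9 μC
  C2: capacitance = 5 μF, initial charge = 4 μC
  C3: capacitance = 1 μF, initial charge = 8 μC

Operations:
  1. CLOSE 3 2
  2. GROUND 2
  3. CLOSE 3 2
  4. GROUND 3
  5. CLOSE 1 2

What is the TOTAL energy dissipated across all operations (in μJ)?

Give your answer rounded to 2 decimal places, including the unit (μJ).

Answer: 39.99 μJ

Derivation:
Initial: C1(3μF, Q=9μC, V=3.00V), C2(5μF, Q=4μC, V=0.80V), C3(1μF, Q=8μC, V=8.00V)
Op 1: CLOSE 3-2: Q_total=12.00, C_total=6.00, V=2.00; Q3=2.00, Q2=10.00; dissipated=21.600
Op 2: GROUND 2: Q2=0; energy lost=10.000
Op 3: CLOSE 3-2: Q_total=2.00, C_total=6.00, V=0.33; Q3=0.33, Q2=1.67; dissipated=1.667
Op 4: GROUND 3: Q3=0; energy lost=0.056
Op 5: CLOSE 1-2: Q_total=10.67, C_total=8.00, V=1.33; Q1=4.00, Q2=6.67; dissipated=6.667
Total dissipated: 39.989 μJ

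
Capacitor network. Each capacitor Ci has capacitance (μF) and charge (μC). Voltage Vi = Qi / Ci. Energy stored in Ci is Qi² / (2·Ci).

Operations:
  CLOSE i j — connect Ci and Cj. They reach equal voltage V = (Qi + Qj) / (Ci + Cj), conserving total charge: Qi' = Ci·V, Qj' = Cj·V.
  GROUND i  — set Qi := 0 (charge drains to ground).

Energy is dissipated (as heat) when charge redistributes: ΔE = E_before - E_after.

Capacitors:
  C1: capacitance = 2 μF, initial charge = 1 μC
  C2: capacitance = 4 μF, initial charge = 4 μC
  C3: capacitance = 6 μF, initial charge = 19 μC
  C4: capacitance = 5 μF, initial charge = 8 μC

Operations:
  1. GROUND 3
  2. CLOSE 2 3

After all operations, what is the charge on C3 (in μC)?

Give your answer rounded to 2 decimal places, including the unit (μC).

Answer: 2.40 μC

Derivation:
Initial: C1(2μF, Q=1μC, V=0.50V), C2(4μF, Q=4μC, V=1.00V), C3(6μF, Q=19μC, V=3.17V), C4(5μF, Q=8μC, V=1.60V)
Op 1: GROUND 3: Q3=0; energy lost=30.083
Op 2: CLOSE 2-3: Q_total=4.00, C_total=10.00, V=0.40; Q2=1.60, Q3=2.40; dissipated=1.200
Final charges: Q1=1.00, Q2=1.60, Q3=2.40, Q4=8.00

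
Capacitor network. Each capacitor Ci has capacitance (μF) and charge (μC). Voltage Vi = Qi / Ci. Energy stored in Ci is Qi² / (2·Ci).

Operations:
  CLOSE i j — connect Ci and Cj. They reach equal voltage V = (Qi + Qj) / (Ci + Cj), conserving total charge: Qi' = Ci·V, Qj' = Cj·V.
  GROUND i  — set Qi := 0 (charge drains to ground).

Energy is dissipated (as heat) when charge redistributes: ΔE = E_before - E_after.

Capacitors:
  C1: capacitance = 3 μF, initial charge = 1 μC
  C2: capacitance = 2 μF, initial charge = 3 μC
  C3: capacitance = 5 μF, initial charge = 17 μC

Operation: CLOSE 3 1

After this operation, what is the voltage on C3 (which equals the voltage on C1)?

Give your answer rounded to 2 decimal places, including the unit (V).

Initial: C1(3μF, Q=1μC, V=0.33V), C2(2μF, Q=3μC, V=1.50V), C3(5μF, Q=17μC, V=3.40V)
Op 1: CLOSE 3-1: Q_total=18.00, C_total=8.00, V=2.25; Q3=11.25, Q1=6.75; dissipated=8.817

Answer: 2.25 V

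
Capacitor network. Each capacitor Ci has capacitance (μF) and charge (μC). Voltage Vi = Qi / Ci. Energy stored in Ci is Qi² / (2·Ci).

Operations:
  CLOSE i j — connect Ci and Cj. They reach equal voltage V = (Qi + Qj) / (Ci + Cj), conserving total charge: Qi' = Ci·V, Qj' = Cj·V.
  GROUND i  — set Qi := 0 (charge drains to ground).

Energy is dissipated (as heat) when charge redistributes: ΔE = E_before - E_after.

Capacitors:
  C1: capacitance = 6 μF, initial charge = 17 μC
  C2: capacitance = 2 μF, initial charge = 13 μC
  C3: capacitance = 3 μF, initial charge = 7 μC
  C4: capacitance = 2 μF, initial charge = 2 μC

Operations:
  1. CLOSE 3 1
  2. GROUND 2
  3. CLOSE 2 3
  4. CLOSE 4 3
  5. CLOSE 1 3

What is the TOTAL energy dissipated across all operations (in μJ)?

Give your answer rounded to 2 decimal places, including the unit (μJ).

Answer: 48.69 μJ

Derivation:
Initial: C1(6μF, Q=17μC, V=2.83V), C2(2μF, Q=13μC, V=6.50V), C3(3μF, Q=7μC, V=2.33V), C4(2μF, Q=2μC, V=1.00V)
Op 1: CLOSE 3-1: Q_total=24.00, C_total=9.00, V=2.67; Q3=8.00, Q1=16.00; dissipated=0.250
Op 2: GROUND 2: Q2=0; energy lost=42.250
Op 3: CLOSE 2-3: Q_total=8.00, C_total=5.00, V=1.60; Q2=3.20, Q3=4.80; dissipated=4.267
Op 4: CLOSE 4-3: Q_total=6.80, C_total=5.00, V=1.36; Q4=2.72, Q3=4.08; dissipated=0.216
Op 5: CLOSE 1-3: Q_total=20.08, C_total=9.00, V=2.23; Q1=13.39, Q3=6.69; dissipated=1.707
Total dissipated: 48.690 μJ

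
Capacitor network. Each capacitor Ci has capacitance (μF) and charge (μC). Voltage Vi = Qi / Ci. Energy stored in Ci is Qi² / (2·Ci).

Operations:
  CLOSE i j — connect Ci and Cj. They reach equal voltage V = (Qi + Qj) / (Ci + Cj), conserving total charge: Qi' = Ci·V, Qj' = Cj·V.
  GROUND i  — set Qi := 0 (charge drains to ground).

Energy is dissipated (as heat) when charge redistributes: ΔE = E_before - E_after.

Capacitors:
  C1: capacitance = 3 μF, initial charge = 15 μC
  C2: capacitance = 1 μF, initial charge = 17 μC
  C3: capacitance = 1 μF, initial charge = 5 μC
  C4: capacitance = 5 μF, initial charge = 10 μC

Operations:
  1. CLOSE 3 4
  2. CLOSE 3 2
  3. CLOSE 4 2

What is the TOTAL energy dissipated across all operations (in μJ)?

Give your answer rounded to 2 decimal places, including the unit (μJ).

Answer: 78.21 μJ

Derivation:
Initial: C1(3μF, Q=15μC, V=5.00V), C2(1μF, Q=17μC, V=17.00V), C3(1μF, Q=5μC, V=5.00V), C4(5μF, Q=10μC, V=2.00V)
Op 1: CLOSE 3-4: Q_total=15.00, C_total=6.00, V=2.50; Q3=2.50, Q4=12.50; dissipated=3.750
Op 2: CLOSE 3-2: Q_total=19.50, C_total=2.00, V=9.75; Q3=9.75, Q2=9.75; dissipated=52.562
Op 3: CLOSE 4-2: Q_total=22.25, C_total=6.00, V=3.71; Q4=18.54, Q2=3.71; dissipated=21.901
Total dissipated: 78.214 μJ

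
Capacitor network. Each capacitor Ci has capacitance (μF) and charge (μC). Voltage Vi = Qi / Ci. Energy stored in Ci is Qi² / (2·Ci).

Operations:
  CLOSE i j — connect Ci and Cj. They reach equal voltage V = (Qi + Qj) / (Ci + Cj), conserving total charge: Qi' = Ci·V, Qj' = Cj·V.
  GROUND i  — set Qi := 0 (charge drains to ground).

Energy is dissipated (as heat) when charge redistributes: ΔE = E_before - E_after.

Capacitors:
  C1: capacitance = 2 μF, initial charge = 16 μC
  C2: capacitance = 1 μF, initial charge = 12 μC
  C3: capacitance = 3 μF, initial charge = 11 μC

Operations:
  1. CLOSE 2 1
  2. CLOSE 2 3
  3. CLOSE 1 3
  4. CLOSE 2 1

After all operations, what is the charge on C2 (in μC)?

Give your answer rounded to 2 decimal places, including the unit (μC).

Answer: 6.22 μC

Derivation:
Initial: C1(2μF, Q=16μC, V=8.00V), C2(1μF, Q=12μC, V=12.00V), C3(3μF, Q=11μC, V=3.67V)
Op 1: CLOSE 2-1: Q_total=28.00, C_total=3.00, V=9.33; Q2=9.33, Q1=18.67; dissipated=5.333
Op 2: CLOSE 2-3: Q_total=20.33, C_total=4.00, V=5.08; Q2=5.08, Q3=15.25; dissipated=12.042
Op 3: CLOSE 1-3: Q_total=33.92, C_total=5.00, V=6.78; Q1=13.57, Q3=20.35; dissipated=10.838
Op 4: CLOSE 2-1: Q_total=18.65, C_total=3.00, V=6.22; Q2=6.22, Q1=12.43; dissipated=0.963
Final charges: Q1=12.43, Q2=6.22, Q3=20.35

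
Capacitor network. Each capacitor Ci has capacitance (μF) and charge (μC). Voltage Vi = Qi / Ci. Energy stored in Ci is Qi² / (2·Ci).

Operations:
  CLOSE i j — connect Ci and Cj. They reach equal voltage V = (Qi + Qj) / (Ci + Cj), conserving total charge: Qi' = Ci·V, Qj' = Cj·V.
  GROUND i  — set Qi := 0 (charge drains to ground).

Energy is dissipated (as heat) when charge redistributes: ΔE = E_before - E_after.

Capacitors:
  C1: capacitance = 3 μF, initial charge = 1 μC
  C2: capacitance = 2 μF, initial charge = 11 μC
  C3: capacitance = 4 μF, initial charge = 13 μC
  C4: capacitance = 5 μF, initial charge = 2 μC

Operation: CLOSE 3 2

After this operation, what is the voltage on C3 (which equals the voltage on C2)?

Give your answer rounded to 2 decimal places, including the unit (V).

Answer: 4.00 V

Derivation:
Initial: C1(3μF, Q=1μC, V=0.33V), C2(2μF, Q=11μC, V=5.50V), C3(4μF, Q=13μC, V=3.25V), C4(5μF, Q=2μC, V=0.40V)
Op 1: CLOSE 3-2: Q_total=24.00, C_total=6.00, V=4.00; Q3=16.00, Q2=8.00; dissipated=3.375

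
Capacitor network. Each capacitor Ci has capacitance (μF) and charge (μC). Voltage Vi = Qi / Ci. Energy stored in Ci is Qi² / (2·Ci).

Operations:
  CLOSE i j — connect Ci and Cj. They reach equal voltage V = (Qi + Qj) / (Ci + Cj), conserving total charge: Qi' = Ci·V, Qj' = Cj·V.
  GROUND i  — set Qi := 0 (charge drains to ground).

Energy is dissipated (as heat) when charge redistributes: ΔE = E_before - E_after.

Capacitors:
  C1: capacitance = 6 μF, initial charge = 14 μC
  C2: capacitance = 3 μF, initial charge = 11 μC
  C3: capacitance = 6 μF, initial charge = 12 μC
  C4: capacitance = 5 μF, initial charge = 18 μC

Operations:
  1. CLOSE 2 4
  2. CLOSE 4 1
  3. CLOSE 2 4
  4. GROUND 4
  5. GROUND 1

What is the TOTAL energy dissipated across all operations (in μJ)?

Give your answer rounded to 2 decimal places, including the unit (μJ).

Initial: C1(6μF, Q=14μC, V=2.33V), C2(3μF, Q=11μC, V=3.67V), C3(6μF, Q=12μC, V=2.00V), C4(5μF, Q=18μC, V=3.60V)
Op 1: CLOSE 2-4: Q_total=29.00, C_total=8.00, V=3.62; Q2=10.88, Q4=18.12; dissipated=0.004
Op 2: CLOSE 4-1: Q_total=32.12, C_total=11.00, V=2.92; Q4=14.60, Q1=17.52; dissipated=2.275
Op 3: CLOSE 2-4: Q_total=25.48, C_total=8.00, V=3.18; Q2=9.55, Q4=15.92; dissipated=0.465
Op 4: GROUND 4: Q4=0; energy lost=25.355
Op 5: GROUND 1: Q1=0; energy lost=25.587
Total dissipated: 53.687 μJ

Answer: 53.69 μJ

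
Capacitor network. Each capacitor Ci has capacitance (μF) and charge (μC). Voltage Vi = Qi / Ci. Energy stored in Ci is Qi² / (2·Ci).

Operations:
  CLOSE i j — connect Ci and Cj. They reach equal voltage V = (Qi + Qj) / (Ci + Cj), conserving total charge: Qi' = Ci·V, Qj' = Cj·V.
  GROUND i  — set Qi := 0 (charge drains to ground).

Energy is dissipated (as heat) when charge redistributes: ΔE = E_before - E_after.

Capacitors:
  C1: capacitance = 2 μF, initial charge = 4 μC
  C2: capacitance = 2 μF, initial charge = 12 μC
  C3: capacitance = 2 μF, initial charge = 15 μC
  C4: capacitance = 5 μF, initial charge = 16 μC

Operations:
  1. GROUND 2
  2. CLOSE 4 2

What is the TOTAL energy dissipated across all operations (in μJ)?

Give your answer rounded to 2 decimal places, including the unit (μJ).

Answer: 43.31 μJ

Derivation:
Initial: C1(2μF, Q=4μC, V=2.00V), C2(2μF, Q=12μC, V=6.00V), C3(2μF, Q=15μC, V=7.50V), C4(5μF, Q=16μC, V=3.20V)
Op 1: GROUND 2: Q2=0; energy lost=36.000
Op 2: CLOSE 4-2: Q_total=16.00, C_total=7.00, V=2.29; Q4=11.43, Q2=4.57; dissipated=7.314
Total dissipated: 43.314 μJ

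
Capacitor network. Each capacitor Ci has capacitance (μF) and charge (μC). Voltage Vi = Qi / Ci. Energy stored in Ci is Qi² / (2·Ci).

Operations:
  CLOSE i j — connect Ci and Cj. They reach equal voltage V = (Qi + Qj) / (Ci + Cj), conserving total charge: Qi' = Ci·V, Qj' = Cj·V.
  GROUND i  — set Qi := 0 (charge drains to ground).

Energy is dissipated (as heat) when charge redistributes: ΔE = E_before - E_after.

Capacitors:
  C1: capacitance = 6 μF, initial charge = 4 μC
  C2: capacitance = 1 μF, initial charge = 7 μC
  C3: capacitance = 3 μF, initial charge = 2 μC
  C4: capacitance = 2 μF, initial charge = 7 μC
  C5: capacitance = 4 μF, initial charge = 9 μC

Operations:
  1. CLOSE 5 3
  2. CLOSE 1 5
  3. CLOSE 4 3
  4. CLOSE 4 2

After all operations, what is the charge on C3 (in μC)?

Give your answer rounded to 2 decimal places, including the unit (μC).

Initial: C1(6μF, Q=4μC, V=0.67V), C2(1μF, Q=7μC, V=7.00V), C3(3μF, Q=2μC, V=0.67V), C4(2μF, Q=7μC, V=3.50V), C5(4μF, Q=9μC, V=2.25V)
Op 1: CLOSE 5-3: Q_total=11.00, C_total=7.00, V=1.57; Q5=6.29, Q3=4.71; dissipated=2.149
Op 2: CLOSE 1-5: Q_total=10.29, C_total=10.00, V=1.03; Q1=6.17, Q5=4.11; dissipated=0.982
Op 3: CLOSE 4-3: Q_total=11.71, C_total=5.00, V=2.34; Q4=4.69, Q3=7.03; dissipated=2.232
Op 4: CLOSE 4-2: Q_total=11.69, C_total=3.00, V=3.90; Q4=7.79, Q2=3.90; dissipated=7.230
Final charges: Q1=6.17, Q2=3.90, Q3=7.03, Q4=7.79, Q5=4.11

Answer: 7.03 μC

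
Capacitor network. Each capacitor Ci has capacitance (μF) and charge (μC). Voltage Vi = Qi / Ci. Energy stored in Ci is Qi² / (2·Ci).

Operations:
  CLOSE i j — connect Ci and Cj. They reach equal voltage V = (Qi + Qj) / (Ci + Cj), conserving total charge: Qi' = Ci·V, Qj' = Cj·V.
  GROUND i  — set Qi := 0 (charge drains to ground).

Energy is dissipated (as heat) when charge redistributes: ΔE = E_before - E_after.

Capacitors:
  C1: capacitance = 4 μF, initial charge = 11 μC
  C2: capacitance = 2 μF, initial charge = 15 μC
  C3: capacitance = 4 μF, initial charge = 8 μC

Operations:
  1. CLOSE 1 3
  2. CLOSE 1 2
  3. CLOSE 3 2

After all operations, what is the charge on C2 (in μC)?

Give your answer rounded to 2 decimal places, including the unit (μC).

Initial: C1(4μF, Q=11μC, V=2.75V), C2(2μF, Q=15μC, V=7.50V), C3(4μF, Q=8μC, V=2.00V)
Op 1: CLOSE 1-3: Q_total=19.00, C_total=8.00, V=2.38; Q1=9.50, Q3=9.50; dissipated=0.562
Op 2: CLOSE 1-2: Q_total=24.50, C_total=6.00, V=4.08; Q1=16.33, Q2=8.17; dissipated=17.510
Op 3: CLOSE 3-2: Q_total=17.67, C_total=6.00, V=2.94; Q3=11.78, Q2=5.89; dissipated=1.946
Final charges: Q1=16.33, Q2=5.89, Q3=11.78

Answer: 5.89 μC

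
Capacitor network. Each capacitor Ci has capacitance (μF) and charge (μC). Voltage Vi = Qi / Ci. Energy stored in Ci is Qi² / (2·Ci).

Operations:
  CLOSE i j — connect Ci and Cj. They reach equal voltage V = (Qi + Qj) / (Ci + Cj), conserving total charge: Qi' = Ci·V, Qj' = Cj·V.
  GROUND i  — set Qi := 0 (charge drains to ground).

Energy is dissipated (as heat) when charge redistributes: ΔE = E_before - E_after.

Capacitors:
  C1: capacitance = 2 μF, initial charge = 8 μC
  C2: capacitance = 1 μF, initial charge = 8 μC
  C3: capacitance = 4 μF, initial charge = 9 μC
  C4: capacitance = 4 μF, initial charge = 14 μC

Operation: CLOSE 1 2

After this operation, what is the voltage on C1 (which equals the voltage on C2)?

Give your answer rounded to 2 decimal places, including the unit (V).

Initial: C1(2μF, Q=8μC, V=4.00V), C2(1μF, Q=8μC, V=8.00V), C3(4μF, Q=9μC, V=2.25V), C4(4μF, Q=14μC, V=3.50V)
Op 1: CLOSE 1-2: Q_total=16.00, C_total=3.00, V=5.33; Q1=10.67, Q2=5.33; dissipated=5.333

Answer: 5.33 V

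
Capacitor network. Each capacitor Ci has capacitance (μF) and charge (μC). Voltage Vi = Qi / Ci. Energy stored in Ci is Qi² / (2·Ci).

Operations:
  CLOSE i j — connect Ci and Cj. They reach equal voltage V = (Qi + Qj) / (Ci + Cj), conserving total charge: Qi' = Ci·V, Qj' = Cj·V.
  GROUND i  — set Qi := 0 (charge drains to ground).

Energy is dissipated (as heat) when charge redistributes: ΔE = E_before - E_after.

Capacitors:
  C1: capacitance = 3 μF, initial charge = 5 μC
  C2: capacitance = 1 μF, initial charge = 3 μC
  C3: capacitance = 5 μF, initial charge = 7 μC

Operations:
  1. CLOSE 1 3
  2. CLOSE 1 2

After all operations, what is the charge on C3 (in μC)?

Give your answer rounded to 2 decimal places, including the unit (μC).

Initial: C1(3μF, Q=5μC, V=1.67V), C2(1μF, Q=3μC, V=3.00V), C3(5μF, Q=7μC, V=1.40V)
Op 1: CLOSE 1-3: Q_total=12.00, C_total=8.00, V=1.50; Q1=4.50, Q3=7.50; dissipated=0.067
Op 2: CLOSE 1-2: Q_total=7.50, C_total=4.00, V=1.88; Q1=5.62, Q2=1.88; dissipated=0.844
Final charges: Q1=5.62, Q2=1.88, Q3=7.50

Answer: 7.50 μC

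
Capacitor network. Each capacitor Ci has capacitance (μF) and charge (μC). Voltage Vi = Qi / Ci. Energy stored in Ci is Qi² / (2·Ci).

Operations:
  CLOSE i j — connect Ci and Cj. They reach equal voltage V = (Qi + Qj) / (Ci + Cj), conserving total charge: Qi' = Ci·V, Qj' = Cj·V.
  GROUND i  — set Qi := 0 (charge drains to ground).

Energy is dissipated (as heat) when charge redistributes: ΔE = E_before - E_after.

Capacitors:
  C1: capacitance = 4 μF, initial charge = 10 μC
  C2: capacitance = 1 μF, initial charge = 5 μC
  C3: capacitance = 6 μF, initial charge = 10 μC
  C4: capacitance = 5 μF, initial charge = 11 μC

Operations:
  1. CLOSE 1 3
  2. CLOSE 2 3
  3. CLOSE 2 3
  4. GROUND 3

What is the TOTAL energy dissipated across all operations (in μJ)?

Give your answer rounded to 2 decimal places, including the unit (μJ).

Initial: C1(4μF, Q=10μC, V=2.50V), C2(1μF, Q=5μC, V=5.00V), C3(6μF, Q=10μC, V=1.67V), C4(5μF, Q=11μC, V=2.20V)
Op 1: CLOSE 1-3: Q_total=20.00, C_total=10.00, V=2.00; Q1=8.00, Q3=12.00; dissipated=0.833
Op 2: CLOSE 2-3: Q_total=17.00, C_total=7.00, V=2.43; Q2=2.43, Q3=14.57; dissipated=3.857
Op 3: CLOSE 2-3: Q_total=17.00, C_total=7.00, V=2.43; Q2=2.43, Q3=14.57; dissipated=0.000
Op 4: GROUND 3: Q3=0; energy lost=17.694
Total dissipated: 22.384 μJ

Answer: 22.38 μJ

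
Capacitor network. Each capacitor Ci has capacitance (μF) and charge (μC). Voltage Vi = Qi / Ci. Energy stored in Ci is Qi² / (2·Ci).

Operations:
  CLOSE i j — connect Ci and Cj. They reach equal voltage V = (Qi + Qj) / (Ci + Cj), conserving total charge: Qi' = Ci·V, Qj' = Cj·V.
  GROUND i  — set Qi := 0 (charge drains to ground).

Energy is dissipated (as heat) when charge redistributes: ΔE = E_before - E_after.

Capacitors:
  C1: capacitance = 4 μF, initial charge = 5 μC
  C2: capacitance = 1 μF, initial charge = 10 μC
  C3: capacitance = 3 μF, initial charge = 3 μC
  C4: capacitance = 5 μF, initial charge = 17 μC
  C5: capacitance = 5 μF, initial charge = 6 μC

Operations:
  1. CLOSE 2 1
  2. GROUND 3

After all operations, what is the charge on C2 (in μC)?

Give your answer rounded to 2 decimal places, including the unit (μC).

Initial: C1(4μF, Q=5μC, V=1.25V), C2(1μF, Q=10μC, V=10.00V), C3(3μF, Q=3μC, V=1.00V), C4(5μF, Q=17μC, V=3.40V), C5(5μF, Q=6μC, V=1.20V)
Op 1: CLOSE 2-1: Q_total=15.00, C_total=5.00, V=3.00; Q2=3.00, Q1=12.00; dissipated=30.625
Op 2: GROUND 3: Q3=0; energy lost=1.500
Final charges: Q1=12.00, Q2=3.00, Q3=0.00, Q4=17.00, Q5=6.00

Answer: 3.00 μC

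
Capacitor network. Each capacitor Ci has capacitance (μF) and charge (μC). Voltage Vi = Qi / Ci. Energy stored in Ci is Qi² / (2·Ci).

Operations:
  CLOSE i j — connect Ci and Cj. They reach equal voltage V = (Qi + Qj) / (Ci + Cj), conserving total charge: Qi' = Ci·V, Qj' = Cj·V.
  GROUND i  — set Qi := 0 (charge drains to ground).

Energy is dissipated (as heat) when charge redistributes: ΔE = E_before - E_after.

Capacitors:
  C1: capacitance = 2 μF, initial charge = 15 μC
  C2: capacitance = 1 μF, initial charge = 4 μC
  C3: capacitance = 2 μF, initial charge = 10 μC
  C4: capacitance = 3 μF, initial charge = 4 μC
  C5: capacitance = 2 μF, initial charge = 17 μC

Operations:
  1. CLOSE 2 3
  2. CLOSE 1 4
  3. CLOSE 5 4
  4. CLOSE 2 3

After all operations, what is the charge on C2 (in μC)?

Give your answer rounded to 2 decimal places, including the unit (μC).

Initial: C1(2μF, Q=15μC, V=7.50V), C2(1μF, Q=4μC, V=4.00V), C3(2μF, Q=10μC, V=5.00V), C4(3μF, Q=4μC, V=1.33V), C5(2μF, Q=17μC, V=8.50V)
Op 1: CLOSE 2-3: Q_total=14.00, C_total=3.00, V=4.67; Q2=4.67, Q3=9.33; dissipated=0.333
Op 2: CLOSE 1-4: Q_total=19.00, C_total=5.00, V=3.80; Q1=7.60, Q4=11.40; dissipated=22.817
Op 3: CLOSE 5-4: Q_total=28.40, C_total=5.00, V=5.68; Q5=11.36, Q4=17.04; dissipated=13.254
Op 4: CLOSE 2-3: Q_total=14.00, C_total=3.00, V=4.67; Q2=4.67, Q3=9.33; dissipated=0.000
Final charges: Q1=7.60, Q2=4.67, Q3=9.33, Q4=17.04, Q5=11.36

Answer: 4.67 μC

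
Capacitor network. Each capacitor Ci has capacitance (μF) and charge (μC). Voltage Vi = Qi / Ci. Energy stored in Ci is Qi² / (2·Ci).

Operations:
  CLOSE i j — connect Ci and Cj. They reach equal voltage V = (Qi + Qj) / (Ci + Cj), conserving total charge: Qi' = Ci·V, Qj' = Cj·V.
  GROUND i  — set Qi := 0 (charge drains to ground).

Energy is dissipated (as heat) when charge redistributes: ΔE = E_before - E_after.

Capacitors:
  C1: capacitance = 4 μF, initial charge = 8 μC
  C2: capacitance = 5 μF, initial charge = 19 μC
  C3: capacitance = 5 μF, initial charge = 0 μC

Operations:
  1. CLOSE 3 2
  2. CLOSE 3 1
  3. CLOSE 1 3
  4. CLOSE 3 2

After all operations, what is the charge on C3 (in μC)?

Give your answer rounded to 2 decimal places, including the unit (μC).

Initial: C1(4μF, Q=8μC, V=2.00V), C2(5μF, Q=19μC, V=3.80V), C3(5μF, Q=0μC, V=0.00V)
Op 1: CLOSE 3-2: Q_total=19.00, C_total=10.00, V=1.90; Q3=9.50, Q2=9.50; dissipated=18.050
Op 2: CLOSE 3-1: Q_total=17.50, C_total=9.00, V=1.94; Q3=9.72, Q1=7.78; dissipated=0.011
Op 3: CLOSE 1-3: Q_total=17.50, C_total=9.00, V=1.94; Q1=7.78, Q3=9.72; dissipated=0.000
Op 4: CLOSE 3-2: Q_total=19.22, C_total=10.00, V=1.92; Q3=9.61, Q2=9.61; dissipated=0.002
Final charges: Q1=7.78, Q2=9.61, Q3=9.61

Answer: 9.61 μC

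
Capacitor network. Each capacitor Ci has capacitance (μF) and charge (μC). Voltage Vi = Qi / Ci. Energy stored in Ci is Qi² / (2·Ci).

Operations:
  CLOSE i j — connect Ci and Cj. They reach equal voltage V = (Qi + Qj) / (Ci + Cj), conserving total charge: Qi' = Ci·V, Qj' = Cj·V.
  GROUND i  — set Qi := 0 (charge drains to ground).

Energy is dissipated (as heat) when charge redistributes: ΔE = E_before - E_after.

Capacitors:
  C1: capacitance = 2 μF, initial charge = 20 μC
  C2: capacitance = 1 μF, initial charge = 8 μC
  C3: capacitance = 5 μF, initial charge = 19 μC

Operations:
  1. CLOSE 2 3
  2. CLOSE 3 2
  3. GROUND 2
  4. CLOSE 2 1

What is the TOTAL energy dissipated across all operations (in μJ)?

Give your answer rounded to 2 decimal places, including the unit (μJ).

Initial: C1(2μF, Q=20μC, V=10.00V), C2(1μF, Q=8μC, V=8.00V), C3(5μF, Q=19μC, V=3.80V)
Op 1: CLOSE 2-3: Q_total=27.00, C_total=6.00, V=4.50; Q2=4.50, Q3=22.50; dissipated=7.350
Op 2: CLOSE 3-2: Q_total=27.00, C_total=6.00, V=4.50; Q3=22.50, Q2=4.50; dissipated=0.000
Op 3: GROUND 2: Q2=0; energy lost=10.125
Op 4: CLOSE 2-1: Q_total=20.00, C_total=3.00, V=6.67; Q2=6.67, Q1=13.33; dissipated=33.333
Total dissipated: 50.808 μJ

Answer: 50.81 μJ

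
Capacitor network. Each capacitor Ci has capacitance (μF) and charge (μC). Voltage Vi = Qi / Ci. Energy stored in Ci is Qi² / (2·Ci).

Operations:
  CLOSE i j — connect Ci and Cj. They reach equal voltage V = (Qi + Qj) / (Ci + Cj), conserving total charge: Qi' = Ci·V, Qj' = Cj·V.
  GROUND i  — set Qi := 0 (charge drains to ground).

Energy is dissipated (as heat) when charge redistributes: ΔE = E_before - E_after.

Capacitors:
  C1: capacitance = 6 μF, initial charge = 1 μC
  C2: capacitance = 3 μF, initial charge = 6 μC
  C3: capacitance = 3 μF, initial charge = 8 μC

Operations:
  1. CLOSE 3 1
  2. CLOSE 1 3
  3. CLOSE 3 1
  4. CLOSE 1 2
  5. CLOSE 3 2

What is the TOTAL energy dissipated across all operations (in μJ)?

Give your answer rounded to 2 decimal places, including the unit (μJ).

Answer: 7.33 μJ

Derivation:
Initial: C1(6μF, Q=1μC, V=0.17V), C2(3μF, Q=6μC, V=2.00V), C3(3μF, Q=8μC, V=2.67V)
Op 1: CLOSE 3-1: Q_total=9.00, C_total=9.00, V=1.00; Q3=3.00, Q1=6.00; dissipated=6.250
Op 2: CLOSE 1-3: Q_total=9.00, C_total=9.00, V=1.00; Q1=6.00, Q3=3.00; dissipated=0.000
Op 3: CLOSE 3-1: Q_total=9.00, C_total=9.00, V=1.00; Q3=3.00, Q1=6.00; dissipated=0.000
Op 4: CLOSE 1-2: Q_total=12.00, C_total=9.00, V=1.33; Q1=8.00, Q2=4.00; dissipated=1.000
Op 5: CLOSE 3-2: Q_total=7.00, C_total=6.00, V=1.17; Q3=3.50, Q2=3.50; dissipated=0.083
Total dissipated: 7.333 μJ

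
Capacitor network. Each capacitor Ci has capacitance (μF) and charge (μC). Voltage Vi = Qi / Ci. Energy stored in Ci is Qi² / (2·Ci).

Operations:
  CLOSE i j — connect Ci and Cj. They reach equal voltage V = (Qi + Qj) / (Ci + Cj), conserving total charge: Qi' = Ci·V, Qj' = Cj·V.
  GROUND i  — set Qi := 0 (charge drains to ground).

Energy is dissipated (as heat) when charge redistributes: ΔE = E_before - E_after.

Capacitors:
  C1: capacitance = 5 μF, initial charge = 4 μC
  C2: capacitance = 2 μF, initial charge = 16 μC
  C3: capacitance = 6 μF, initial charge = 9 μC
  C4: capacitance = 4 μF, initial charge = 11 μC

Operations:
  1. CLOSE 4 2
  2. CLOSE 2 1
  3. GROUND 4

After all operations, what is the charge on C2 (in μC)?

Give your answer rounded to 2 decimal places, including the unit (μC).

Initial: C1(5μF, Q=4μC, V=0.80V), C2(2μF, Q=16μC, V=8.00V), C3(6μF, Q=9μC, V=1.50V), C4(4μF, Q=11μC, V=2.75V)
Op 1: CLOSE 4-2: Q_total=27.00, C_total=6.00, V=4.50; Q4=18.00, Q2=9.00; dissipated=18.375
Op 2: CLOSE 2-1: Q_total=13.00, C_total=7.00, V=1.86; Q2=3.71, Q1=9.29; dissipated=9.779
Op 3: GROUND 4: Q4=0; energy lost=40.500
Final charges: Q1=9.29, Q2=3.71, Q3=9.00, Q4=0.00

Answer: 3.71 μC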